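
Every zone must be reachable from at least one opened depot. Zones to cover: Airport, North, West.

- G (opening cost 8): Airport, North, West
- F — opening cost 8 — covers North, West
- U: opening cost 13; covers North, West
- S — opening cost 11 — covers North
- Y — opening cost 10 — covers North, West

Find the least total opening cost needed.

8

G alone covers Airport, North, West — every zone.
Total opening cost: 8.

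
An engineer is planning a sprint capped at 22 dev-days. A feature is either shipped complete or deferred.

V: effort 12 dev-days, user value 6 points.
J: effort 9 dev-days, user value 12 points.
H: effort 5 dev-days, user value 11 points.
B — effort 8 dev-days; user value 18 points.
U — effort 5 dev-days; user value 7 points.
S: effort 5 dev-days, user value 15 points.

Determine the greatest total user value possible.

Treat it as a binary knapsack problem.
Take J, B, and S: effort 9 + 8 + 5 = 22 ≤ 22, user value 12 + 18 + 15 = 45.
No other feasible combination does better.

45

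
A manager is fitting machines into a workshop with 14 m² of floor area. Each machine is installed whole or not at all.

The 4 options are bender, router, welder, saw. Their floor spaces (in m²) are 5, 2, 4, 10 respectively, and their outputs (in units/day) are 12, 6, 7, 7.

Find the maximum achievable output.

Take bender, router, and welder: floor space 5 + 2 + 4 = 11 ≤ 14, output 12 + 6 + 7 = 25.
No other feasible combination does better.

25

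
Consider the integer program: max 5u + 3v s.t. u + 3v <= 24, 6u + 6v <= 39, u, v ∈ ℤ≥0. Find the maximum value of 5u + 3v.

Relaxing integrality, the LP optimum is 32.50 at (u,v) = (6.5, 0), which is not an integer point.
(u,v)=(6,0): 1·6+3·0=6≤24, 6·6+6·0=36≤39, objective 30.
(u,v)=(5,1): 1·5+3·1=8≤24, 6·5+6·1=36≤39, objective 28.
(u,v)=(5,0): 1·5+3·0=5≤24, 6·5+6·0=30≤39, objective 25.
Maximum is 30 at (u,v)=(6,0).

30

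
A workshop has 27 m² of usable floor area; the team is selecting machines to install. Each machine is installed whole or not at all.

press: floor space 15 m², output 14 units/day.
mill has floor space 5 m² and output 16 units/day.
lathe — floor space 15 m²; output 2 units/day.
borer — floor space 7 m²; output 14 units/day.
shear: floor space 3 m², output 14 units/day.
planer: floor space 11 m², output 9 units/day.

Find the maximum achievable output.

53

Allowing fractional choices, the relaxed optimum would be about 55.2, but machines are indivisible.
press + mill + shear: floor space 15 + 5 + 3 = 23 ≤ 27, output 14 + 16 + 14 = 44.
mill + borer + shear + planer: floor space 5 + 7 + 3 + 11 = 26 ≤ 27, output 16 + 14 + 14 + 9 = 53.
mill + borer + shear: floor space 5 + 7 + 3 = 15 ≤ 27, output 16 + 14 + 14 = 44.
Best is mill, borer, shear, and planer with total output 53.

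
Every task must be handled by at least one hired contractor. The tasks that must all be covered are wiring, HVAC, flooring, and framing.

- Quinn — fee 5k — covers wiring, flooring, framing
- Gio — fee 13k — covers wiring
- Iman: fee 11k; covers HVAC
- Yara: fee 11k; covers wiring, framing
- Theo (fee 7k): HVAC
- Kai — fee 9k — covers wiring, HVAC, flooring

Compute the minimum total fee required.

12

Choose Quinn and Theo: together they cover wiring, HVAC, flooring, framing — every task.
Total fee: 5 + 7 = 12.
No cover costs less than 12.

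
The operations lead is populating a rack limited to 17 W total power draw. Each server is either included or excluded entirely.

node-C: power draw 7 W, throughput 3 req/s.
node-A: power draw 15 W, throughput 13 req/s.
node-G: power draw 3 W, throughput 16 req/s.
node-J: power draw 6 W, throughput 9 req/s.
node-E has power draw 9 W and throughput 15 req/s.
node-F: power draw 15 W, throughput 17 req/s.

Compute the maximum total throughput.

Treat it as a binary knapsack problem.
Allowing fractional choices, the relaxed optimum would be about 38.5, but servers are indivisible.
node-C + node-G + node-J: power draw 7 + 3 + 6 = 16 ≤ 17, throughput 3 + 16 + 9 = 28.
node-G + node-E: power draw 3 + 9 = 12 ≤ 17, throughput 16 + 15 = 31.
Best is node-G and node-E with total throughput 31.

31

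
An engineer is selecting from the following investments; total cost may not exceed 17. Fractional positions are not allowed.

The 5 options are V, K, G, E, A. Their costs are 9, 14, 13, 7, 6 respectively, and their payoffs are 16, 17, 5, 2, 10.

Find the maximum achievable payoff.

26

This is a 0-1 knapsack instance.
Allowing fractional choices, the relaxed optimum would be about 28.4, but investments are indivisible.
V + E: cost 9 + 7 = 16 ≤ 17, payoff 16 + 2 = 18.
K: cost 14 ≤ 17, payoff 17.
V + A: cost 9 + 6 = 15 ≤ 17, payoff 16 + 10 = 26.
Best is V and A with total payoff 26.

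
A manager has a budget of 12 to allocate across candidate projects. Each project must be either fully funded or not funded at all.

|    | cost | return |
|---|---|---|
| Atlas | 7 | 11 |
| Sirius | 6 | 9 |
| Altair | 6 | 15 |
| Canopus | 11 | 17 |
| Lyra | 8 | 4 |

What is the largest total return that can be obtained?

Sirius + Altair: cost 6 + 6 = 12 ≤ 12, return 9 + 15 = 24.
Canopus: cost 11 ≤ 12, return 17.
Best is Sirius and Altair with total return 24.

24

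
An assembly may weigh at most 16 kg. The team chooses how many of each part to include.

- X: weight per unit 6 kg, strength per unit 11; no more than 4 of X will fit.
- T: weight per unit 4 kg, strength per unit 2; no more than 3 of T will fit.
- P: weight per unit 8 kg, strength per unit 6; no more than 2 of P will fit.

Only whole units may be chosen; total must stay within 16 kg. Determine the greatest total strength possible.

24

2×X: weight 12 ≤ 16, strength 2·11 = 22.
2×X and 1×T: weight 16 ≤ 16, strength 2·11 + 1·2 = 24.
Best is 24.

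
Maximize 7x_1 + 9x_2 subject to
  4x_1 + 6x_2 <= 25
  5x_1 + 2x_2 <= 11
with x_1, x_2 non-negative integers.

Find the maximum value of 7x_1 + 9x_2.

(x_1,x_2)=(0,4): 4·0+6·4=24≤25, 5·0+2·4=8≤11, objective 36.
(x_1,x_2)=(1,3): 4·1+6·3=22≤25, 5·1+2·3=11≤11, objective 34.
(x_1,x_2)=(0,3): 4·0+6·3=18≤25, 5·0+2·3=6≤11, objective 27.
Maximum is 36 at (x_1,x_2)=(0,4).

36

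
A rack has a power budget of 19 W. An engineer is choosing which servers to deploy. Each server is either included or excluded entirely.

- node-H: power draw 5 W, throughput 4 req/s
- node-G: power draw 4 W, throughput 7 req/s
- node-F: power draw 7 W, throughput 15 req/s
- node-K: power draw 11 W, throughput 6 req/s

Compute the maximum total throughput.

Take node-H, node-G, and node-F: power draw 5 + 4 + 7 = 16 ≤ 19, throughput 4 + 7 + 15 = 26.
No other feasible combination does better.

26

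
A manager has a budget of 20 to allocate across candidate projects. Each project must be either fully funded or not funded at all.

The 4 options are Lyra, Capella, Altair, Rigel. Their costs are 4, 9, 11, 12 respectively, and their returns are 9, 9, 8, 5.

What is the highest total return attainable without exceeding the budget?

Lyra + Capella: cost 4 + 9 = 13 ≤ 20, return 9 + 9 = 18.
Lyra + Altair: cost 4 + 11 = 15 ≤ 20, return 9 + 8 = 17.
Capella + Altair: cost 9 + 11 = 20 ≤ 20, return 9 + 8 = 17.
Best is Lyra and Capella with total return 18.

18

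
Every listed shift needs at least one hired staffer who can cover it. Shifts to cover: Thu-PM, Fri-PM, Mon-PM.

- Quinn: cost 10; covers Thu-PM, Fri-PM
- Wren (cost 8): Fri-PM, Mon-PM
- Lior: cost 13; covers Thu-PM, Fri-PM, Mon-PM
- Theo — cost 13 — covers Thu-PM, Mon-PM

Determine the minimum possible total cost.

13

Lior alone covers Thu-PM, Fri-PM, Mon-PM — every shift.
Total cost: 13.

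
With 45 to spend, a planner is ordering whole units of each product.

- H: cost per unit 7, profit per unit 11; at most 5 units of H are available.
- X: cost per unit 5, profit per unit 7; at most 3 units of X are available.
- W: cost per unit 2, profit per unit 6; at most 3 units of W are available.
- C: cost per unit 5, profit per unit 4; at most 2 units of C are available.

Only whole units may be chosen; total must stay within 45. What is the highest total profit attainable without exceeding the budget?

This is a bounded integer knapsack.
W has the best ratio (6/2); taking only W gives at most 3×6 = 18 (stopped by the supply cap of 3).
Mixing does better — 4×H, 2×X, and 3×W: cost 44 ≤ 45, profit 4·11 + 2·7 + 3·6 = 76.

76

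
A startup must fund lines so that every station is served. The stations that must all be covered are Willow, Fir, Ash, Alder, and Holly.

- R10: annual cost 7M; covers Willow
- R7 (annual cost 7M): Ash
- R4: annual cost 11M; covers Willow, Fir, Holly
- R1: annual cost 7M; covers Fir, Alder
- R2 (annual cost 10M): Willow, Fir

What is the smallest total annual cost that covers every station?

Choose R7, R4, and R1: together they cover Willow, Fir, Ash, Alder, Holly — every station.
Total annual cost: 7 + 11 + 7 = 25.
No cover costs less than 25.

25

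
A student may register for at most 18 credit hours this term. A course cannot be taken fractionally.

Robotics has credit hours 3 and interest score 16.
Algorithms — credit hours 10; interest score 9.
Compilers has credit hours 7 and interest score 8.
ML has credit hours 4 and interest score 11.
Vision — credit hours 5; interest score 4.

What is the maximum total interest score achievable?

36

Allowing fractional choices, the relaxed optimum would be about 38.6, but courses are indivisible.
Robotics + Compilers + ML: credit hours 3 + 7 + 4 = 14 ≤ 18, interest score 16 + 8 + 11 = 35.
Robotics + ML + Vision: credit hours 3 + 4 + 5 = 12 ≤ 18, interest score 16 + 11 + 4 = 31.
Robotics + Algorithms + ML: credit hours 3 + 10 + 4 = 17 ≤ 18, interest score 16 + 9 + 11 = 36.
Best is Robotics, Algorithms, and ML with total interest score 36.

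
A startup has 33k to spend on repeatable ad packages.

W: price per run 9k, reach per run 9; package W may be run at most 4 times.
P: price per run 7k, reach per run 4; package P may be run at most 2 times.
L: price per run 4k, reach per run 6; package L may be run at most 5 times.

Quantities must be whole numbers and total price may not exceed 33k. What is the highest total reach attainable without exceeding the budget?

39

This is a bounded integer knapsack.
1×W and 5×L: price 29 ≤ 33, reach 1·9 + 5·6 = 39.
1×W, 1×P, and 4×L: price 32 ≤ 33, reach 1·9 + 1·4 + 4·6 = 37.
Best is 39.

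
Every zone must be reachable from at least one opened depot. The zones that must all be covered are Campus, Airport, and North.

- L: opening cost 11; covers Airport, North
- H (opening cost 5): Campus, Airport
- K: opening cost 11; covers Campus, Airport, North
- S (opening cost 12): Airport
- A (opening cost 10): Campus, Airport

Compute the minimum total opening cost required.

11

The greedy cost-per-new-zone heuristic would pick H and L for 16, but a cheaper cover exists.
K alone covers Campus, Airport, North — every zone.
Total opening cost: 11.
No cover costs less than 11.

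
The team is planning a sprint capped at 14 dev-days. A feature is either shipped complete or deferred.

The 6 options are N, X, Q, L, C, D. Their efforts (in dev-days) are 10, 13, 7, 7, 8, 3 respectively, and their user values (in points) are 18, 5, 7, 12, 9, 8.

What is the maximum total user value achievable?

Take N and D: effort 10 + 3 = 13 ≤ 14, user value 18 + 8 = 26.
No other feasible combination does better.

26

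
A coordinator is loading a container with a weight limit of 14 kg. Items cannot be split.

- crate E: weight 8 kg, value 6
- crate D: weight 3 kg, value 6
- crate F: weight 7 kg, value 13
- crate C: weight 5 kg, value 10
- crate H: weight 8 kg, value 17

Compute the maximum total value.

Take crate C and crate H: weight 5 + 8 = 13 ≤ 14, value 10 + 17 = 27.
No other feasible combination does better.

27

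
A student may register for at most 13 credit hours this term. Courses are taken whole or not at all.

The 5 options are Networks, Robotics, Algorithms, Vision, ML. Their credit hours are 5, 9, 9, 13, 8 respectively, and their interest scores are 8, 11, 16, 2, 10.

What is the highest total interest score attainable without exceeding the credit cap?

18

Take Networks and ML: credit hours 5 + 8 = 13 ≤ 13, interest score 8 + 10 = 18.
No other feasible combination does better.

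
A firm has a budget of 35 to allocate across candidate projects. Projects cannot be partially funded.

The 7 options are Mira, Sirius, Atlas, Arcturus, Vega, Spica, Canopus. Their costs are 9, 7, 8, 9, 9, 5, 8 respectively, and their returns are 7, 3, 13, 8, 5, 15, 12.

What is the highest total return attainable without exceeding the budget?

Atlas + Arcturus + Spica + Canopus: cost 8 + 9 + 5 + 8 = 30 ≤ 35, return 13 + 8 + 15 + 12 = 48.
Mira + Atlas + Spica + Canopus: cost 9 + 8 + 5 + 8 = 30 ≤ 35, return 7 + 13 + 15 + 12 = 47.
Best is Atlas, Arcturus, Spica, and Canopus with total return 48.

48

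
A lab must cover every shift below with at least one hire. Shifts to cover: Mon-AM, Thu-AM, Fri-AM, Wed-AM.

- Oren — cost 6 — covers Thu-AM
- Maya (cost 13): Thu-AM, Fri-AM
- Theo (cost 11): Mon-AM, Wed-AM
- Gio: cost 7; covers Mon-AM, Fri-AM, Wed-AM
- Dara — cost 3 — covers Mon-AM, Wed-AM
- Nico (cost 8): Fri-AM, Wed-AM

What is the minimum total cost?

13

The greedy cost-per-new-shift heuristic would pick Dara, Oren, and Gio for 16, but a cheaper cover exists.
Choose Oren and Gio: together they cover Mon-AM, Thu-AM, Fri-AM, Wed-AM — every shift.
Total cost: 6 + 7 = 13.
No cover costs less than 13.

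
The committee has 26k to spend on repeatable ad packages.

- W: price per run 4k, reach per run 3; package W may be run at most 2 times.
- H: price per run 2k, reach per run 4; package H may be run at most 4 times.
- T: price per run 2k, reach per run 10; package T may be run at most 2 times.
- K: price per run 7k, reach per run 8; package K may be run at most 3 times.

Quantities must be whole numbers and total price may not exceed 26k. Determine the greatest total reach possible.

52

3×H, 2×T, and 2×K: price 24 ≤ 26, reach 3·4 + 2·10 + 2·8 = 48.
4×H, 2×T, and 2×K: price 26 ≤ 26, reach 4·4 + 2·10 + 2·8 = 52.
Best is 52.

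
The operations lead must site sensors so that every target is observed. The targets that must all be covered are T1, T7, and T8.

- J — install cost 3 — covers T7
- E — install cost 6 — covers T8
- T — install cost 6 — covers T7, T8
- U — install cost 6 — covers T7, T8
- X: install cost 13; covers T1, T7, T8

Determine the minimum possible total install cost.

13

This is an integer covering problem.
The greedy cost-per-new-target heuristic would pick J, E, and X for 22, but a cheaper cover exists.
X alone covers T1, T7, T8 — every target.
Total install cost: 13.
No cover costs less than 13.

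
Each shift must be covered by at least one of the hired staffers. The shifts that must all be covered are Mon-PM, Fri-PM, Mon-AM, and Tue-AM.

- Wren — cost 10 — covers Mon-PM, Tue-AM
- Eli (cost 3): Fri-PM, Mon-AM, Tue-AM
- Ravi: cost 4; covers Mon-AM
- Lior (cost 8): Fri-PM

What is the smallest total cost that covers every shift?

13

Choose Wren and Eli: together they cover Mon-PM, Fri-PM, Mon-AM, Tue-AM — every shift.
Total cost: 10 + 3 = 13.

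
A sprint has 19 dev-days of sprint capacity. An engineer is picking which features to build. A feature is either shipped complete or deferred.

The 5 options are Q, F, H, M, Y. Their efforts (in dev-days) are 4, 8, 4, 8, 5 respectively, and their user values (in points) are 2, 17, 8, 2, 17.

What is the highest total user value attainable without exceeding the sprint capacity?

42

Take F, H, and Y: effort 8 + 4 + 5 = 17 ≤ 19, user value 17 + 8 + 17 = 42.
No other feasible combination does better.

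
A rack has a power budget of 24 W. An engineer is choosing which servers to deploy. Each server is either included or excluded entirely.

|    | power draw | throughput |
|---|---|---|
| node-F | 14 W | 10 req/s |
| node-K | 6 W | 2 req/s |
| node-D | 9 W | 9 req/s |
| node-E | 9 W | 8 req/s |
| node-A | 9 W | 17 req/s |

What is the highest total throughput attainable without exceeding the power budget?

28

Allowing fractional choices, the relaxed optimum would be about 31.3, but servers are indivisible.
node-K + node-D + node-A: power draw 6 + 9 + 9 = 24 ≤ 24, throughput 2 + 9 + 17 = 28.
node-F + node-A: power draw 14 + 9 = 23 ≤ 24, throughput 10 + 17 = 27.
Best is node-K, node-D, and node-A with total throughput 28.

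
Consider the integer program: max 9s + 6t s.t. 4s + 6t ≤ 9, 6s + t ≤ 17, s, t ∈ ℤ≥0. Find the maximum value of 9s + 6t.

(s,t)=(2,0): 4·2+6·0=8≤9, 6·2+1·0=12≤17, objective 18.
(s,t)=(1,0): 4·1+6·0=4≤9, 6·1+1·0=6≤17, objective 9.
Maximum is 18 at (s,t)=(2,0).

18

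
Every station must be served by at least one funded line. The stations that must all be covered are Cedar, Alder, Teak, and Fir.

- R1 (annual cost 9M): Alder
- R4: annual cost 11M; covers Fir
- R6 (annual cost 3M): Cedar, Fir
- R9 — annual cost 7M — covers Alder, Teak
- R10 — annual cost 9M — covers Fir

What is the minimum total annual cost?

Choose R6 and R9: together they cover Cedar, Alder, Teak, Fir — every station.
Total annual cost: 3 + 7 = 10.
No cover costs less than 10.

10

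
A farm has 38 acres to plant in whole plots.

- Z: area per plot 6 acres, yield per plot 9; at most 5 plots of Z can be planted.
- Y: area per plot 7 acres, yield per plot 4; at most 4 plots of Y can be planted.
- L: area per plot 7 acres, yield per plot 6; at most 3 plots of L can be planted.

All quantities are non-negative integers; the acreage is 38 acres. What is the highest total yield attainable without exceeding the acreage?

This is a bounded integer knapsack.
Take 5×Z and 1×L: area 37 ≤ 38, yield 5·9 + 1·6 = 51.
Z has the best ratio (9/6) and is taken to its limit of 5; remaining capacity is filled optimally with the others.

51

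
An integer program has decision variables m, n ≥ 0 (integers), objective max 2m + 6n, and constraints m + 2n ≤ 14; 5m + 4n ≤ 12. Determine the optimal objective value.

(m,n)=(0,3): 1·0+2·3=6≤14, 5·0+4·3=12≤12, objective 18.
(m,n)=(0,2): 1·0+2·2=4≤14, 5·0+4·2=8≤12, objective 12.
No feasible integer point exceeds 18.

18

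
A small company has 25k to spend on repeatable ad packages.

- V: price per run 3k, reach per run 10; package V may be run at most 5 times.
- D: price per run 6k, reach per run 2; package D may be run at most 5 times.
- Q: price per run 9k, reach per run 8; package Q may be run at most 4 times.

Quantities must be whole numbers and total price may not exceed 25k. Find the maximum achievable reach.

58

V has the best ratio (10/3); taking only V gives at most 5×10 = 50 (stopped by the supply cap of 5).
Mixing does better — 5×V and 1×Q: price 24 ≤ 25, reach 5·10 + 1·8 = 58.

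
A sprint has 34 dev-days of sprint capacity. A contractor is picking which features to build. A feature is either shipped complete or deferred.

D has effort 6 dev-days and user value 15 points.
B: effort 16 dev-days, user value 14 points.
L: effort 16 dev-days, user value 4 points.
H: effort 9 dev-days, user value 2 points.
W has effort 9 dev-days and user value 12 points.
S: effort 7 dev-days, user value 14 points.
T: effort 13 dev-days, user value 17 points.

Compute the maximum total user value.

46

This is an integer program with binary decision variables.
D + W + T: effort 6 + 9 + 13 = 28 ≤ 34, user value 15 + 12 + 17 = 44.
D + S + T: effort 6 + 7 + 13 = 26 ≤ 34, user value 15 + 14 + 17 = 46.
Best is D, S, and T with total user value 46.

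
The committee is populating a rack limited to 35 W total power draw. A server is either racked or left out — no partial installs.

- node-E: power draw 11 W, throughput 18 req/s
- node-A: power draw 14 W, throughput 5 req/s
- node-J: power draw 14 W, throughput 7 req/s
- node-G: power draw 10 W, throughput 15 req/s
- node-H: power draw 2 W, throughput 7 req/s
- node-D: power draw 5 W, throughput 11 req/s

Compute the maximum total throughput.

node-E + node-G + node-D: power draw 11 + 10 + 5 = 26 ≤ 35, throughput 18 + 15 + 11 = 44.
node-E + node-G + node-H + node-D: power draw 11 + 10 + 2 + 5 = 28 ≤ 35, throughput 18 + 15 + 7 + 11 = 51.
Best is node-E, node-G, node-H, and node-D with total throughput 51.

51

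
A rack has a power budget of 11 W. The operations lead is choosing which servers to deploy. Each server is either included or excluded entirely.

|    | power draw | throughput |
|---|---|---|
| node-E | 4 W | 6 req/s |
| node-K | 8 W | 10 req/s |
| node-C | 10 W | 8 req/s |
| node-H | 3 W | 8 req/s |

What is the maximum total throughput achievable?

18

Take node-K and node-H: power draw 8 + 3 = 11 ≤ 11, throughput 10 + 8 = 18.
No other feasible combination does better.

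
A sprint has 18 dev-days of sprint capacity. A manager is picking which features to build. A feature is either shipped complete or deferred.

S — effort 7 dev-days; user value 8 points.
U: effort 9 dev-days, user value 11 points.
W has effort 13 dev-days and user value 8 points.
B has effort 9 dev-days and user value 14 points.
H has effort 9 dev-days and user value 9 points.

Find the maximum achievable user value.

25

U + B: effort 9 + 9 = 18 ≤ 18, user value 11 + 14 = 25.
S + B: effort 7 + 9 = 16 ≤ 18, user value 8 + 14 = 22.
B + H: effort 9 + 9 = 18 ≤ 18, user value 14 + 9 = 23.
Best is U and B with total user value 25.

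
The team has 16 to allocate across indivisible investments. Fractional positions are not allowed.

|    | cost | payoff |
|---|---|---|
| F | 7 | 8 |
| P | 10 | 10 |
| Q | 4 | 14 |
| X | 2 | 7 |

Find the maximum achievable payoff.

31

Allowing fractional choices, the relaxed optimum would be about 32.0, but investments are indivisible.
P + Q + X: cost 10 + 4 + 2 = 16 ≤ 16, payoff 10 + 14 + 7 = 31.
F + Q + X: cost 7 + 4 + 2 = 13 ≤ 16, payoff 8 + 14 + 7 = 29.
Best is P, Q, and X with total payoff 31.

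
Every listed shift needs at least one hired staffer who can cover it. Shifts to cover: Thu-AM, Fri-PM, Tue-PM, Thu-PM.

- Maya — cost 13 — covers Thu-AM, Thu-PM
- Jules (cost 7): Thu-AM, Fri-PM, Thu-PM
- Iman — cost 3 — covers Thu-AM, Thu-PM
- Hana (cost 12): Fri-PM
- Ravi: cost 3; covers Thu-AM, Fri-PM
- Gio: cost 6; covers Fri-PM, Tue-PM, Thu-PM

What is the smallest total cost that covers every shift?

Choose Iman and Gio: together they cover Thu-AM, Fri-PM, Tue-PM, Thu-PM — every shift.
Total cost: 3 + 6 = 9.

9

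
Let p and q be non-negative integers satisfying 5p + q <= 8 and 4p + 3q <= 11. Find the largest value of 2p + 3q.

The continuous relaxation peaks at (0, 3.67) with value 11.00; rounding to a feasible lattice point costs some objective.
(p,q)=(0,3) is feasible, giving 9.
(p,q)=(1,2) is feasible, giving 8.
Maximum is 9 at (p,q)=(0,3).

9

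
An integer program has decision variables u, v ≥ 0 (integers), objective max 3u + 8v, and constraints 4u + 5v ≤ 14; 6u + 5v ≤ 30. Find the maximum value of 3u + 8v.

19

(u,v)=(1,2): 4·1+5·2=14≤14, 6·1+5·2=16≤30, objective 19.
(u,v)=(0,2): 4·0+5·2=10≤14, 6·0+5·2=10≤30, objective 16.
(u,v)=(2,1): 4·2+5·1=13≤14, 6·2+5·1=17≤30, objective 14.
The best lattice point is (1,2), giving 19.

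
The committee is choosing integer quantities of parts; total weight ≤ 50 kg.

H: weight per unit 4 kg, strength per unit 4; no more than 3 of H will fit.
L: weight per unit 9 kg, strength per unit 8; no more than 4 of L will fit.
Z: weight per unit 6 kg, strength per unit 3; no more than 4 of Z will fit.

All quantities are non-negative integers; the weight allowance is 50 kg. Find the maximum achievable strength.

44

This is a bounded integer knapsack.
Take 3×H and 4×L: weight 48 ≤ 50, strength 3·4 + 4·8 = 44.
H has the best ratio (4/4) and is taken to its limit of 3; remaining capacity is filled optimally with the others.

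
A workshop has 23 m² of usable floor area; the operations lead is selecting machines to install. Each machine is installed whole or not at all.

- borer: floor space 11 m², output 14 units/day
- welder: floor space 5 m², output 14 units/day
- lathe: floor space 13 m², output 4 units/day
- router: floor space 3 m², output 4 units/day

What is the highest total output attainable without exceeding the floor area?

32

Allowing fractional choices, the relaxed optimum would be about 33.2, but machines are indivisible.
borer + welder: floor space 11 + 5 = 16 ≤ 23, output 14 + 14 = 28.
borer + welder + router: floor space 11 + 5 + 3 = 19 ≤ 23, output 14 + 14 + 4 = 32.
Best is borer, welder, and router with total output 32.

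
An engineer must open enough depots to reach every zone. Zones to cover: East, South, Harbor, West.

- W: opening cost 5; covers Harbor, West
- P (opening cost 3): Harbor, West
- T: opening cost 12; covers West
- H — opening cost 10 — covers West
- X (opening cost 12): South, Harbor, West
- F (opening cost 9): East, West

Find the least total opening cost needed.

21

The greedy cost-per-new-zone heuristic would pick P, F, and X for 24, but a cheaper cover exists.
Choose X and F: together they cover East, South, Harbor, West — every zone.
Total opening cost: 12 + 9 = 21.
No cover costs less than 21.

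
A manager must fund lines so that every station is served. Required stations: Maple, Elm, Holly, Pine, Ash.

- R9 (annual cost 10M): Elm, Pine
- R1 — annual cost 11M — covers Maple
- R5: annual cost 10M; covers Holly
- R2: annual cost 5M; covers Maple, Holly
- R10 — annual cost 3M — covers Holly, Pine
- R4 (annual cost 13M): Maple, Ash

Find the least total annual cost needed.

26

This is a weighted set-cover instance.
The greedy cost-per-new-station heuristic would pick R10, R2, R9, and R4 for 31, but a cheaper cover exists.
Choose R9, R10, and R4: together they cover Maple, Elm, Holly, Pine, Ash — every station.
Total annual cost: 10 + 3 + 13 = 26.
No cover costs less than 26.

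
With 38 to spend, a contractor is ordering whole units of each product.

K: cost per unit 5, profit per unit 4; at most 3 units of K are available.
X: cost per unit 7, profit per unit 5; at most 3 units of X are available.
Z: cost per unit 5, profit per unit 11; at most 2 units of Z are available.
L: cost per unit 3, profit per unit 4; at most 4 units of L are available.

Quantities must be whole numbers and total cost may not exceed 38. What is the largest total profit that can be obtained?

50

This is a bounded integer knapsack.
2×X, 2×Z, and 4×L: cost 36 ≤ 38, profit 2·5 + 2·11 + 4·4 = 48.
3×K, 2×Z, and 4×L: cost 37 ≤ 38, profit 3·4 + 2·11 + 4·4 = 50.
Best is 50.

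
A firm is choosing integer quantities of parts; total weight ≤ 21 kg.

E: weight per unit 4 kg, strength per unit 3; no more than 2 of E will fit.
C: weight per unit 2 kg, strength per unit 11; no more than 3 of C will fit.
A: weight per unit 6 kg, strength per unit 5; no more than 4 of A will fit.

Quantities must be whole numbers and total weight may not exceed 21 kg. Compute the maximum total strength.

44

This is a bounded integer knapsack.
Take 2×E, 3×C, and 1×A: weight 20 ≤ 21, strength 2·3 + 3·11 + 1·5 = 44.
C has the best ratio (11/2) and is taken to its limit of 3; remaining capacity is filled optimally with the others.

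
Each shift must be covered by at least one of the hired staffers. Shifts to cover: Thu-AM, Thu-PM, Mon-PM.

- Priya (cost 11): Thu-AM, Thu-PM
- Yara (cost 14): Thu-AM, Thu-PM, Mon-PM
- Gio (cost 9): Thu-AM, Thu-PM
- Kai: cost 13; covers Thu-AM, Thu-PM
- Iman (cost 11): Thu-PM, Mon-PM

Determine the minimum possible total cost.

14

The greedy cost-per-new-shift heuristic would pick Gio and Iman for 20, but a cheaper cover exists.
Yara alone covers Thu-AM, Thu-PM, Mon-PM — every shift.
Total cost: 14.
No cover costs less than 14.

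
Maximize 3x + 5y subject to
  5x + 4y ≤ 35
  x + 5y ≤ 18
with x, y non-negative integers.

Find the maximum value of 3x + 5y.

(x,y)=(5,2): 5·5+4·2=33≤35, 1·5+5·2=15≤18, objective 25.
(x,y)=(3,3): 5·3+4·3=27≤35, 1·3+5·3=18≤18, objective 24.
No feasible integer point exceeds 25.

25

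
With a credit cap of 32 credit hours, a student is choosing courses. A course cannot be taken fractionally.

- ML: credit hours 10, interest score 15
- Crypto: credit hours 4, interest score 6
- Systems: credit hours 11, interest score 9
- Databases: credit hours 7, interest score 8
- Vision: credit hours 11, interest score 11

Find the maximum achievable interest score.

40

Take ML, Crypto, Databases, and Vision: credit hours 10 + 4 + 7 + 11 = 32 ≤ 32, interest score 15 + 6 + 8 + 11 = 40.
No other feasible combination does better.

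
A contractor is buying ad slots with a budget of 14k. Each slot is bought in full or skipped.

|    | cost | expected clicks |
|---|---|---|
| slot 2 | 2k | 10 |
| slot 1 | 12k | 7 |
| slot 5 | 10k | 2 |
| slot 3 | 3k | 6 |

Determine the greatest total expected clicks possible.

17

This is a 0-1 knapsack instance.
slot 2 + slot 3: cost 2 + 3 = 5 ≤ 14, expected clicks 10 + 6 = 16.
slot 2 + slot 1: cost 2 + 12 = 14 ≤ 14, expected clicks 10 + 7 = 17.
Best is slot 2 and slot 1 with total expected clicks 17.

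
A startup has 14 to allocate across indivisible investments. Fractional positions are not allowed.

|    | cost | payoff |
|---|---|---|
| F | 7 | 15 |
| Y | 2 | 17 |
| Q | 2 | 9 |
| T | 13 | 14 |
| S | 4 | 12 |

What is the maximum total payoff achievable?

44

This is an integer program with binary decision variables.
Allowing fractional choices, the relaxed optimum would be about 50.9, but investments are indivisible.
F + Y + S: cost 7 + 2 + 4 = 13 ≤ 14, payoff 15 + 17 + 12 = 44.
F + Y + Q: cost 7 + 2 + 2 = 11 ≤ 14, payoff 15 + 17 + 9 = 41.
Y + Q + S: cost 2 + 2 + 4 = 8 ≤ 14, payoff 17 + 9 + 12 = 38.
Best is F, Y, and S with total payoff 44.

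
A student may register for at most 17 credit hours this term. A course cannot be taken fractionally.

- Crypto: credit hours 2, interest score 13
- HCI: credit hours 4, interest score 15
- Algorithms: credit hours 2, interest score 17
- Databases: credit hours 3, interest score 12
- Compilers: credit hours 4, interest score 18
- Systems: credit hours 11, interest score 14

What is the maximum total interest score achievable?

75

Take Crypto, HCI, Algorithms, Databases, and Compilers: credit hours 2 + 4 + 2 + 3 + 4 = 15 ≤ 17, interest score 13 + 15 + 17 + 12 + 18 = 75.
No other feasible combination does better.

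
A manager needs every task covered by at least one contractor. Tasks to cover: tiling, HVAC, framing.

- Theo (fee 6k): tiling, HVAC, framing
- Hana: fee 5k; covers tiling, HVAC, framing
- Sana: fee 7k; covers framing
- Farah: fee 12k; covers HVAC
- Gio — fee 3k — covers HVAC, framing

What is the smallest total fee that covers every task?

5

Hana alone covers tiling, HVAC, framing — every task.
Total fee: 5.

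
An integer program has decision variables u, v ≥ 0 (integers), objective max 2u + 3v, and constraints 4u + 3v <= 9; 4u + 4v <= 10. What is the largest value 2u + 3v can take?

(u,v)=(0,2) is feasible, giving 6.
(u,v)=(1,1) is feasible, giving 5.
Maximum is 6 at (u,v)=(0,2).

6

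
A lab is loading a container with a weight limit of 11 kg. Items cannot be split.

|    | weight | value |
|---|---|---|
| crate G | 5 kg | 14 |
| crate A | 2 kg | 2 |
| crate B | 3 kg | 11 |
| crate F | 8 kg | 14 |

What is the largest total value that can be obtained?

Allowing fractional choices, the relaxed optimum would be about 30.2, but items are indivisible.
crate G + crate B: weight 5 + 3 = 8 ≤ 11, value 14 + 11 = 25.
crate G + crate A + crate B: weight 5 + 2 + 3 = 10 ≤ 11, value 14 + 2 + 11 = 27.
Best is crate G, crate A, and crate B with total value 27.

27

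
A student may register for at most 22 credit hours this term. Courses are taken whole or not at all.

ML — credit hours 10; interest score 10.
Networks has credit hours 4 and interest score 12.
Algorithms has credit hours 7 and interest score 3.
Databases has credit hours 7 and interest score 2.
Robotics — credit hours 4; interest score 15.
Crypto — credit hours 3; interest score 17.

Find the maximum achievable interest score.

54

Take ML, Networks, Robotics, and Crypto: credit hours 10 + 4 + 4 + 3 = 21 ≤ 22, interest score 10 + 12 + 15 + 17 = 54.
No other feasible combination does better.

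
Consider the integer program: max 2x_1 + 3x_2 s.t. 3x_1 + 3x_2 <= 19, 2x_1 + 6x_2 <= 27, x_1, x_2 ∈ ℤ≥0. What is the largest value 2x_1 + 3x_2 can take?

The continuous relaxation peaks at (2.75, 3.58) with value 16.25; rounding to a feasible lattice point costs some objective.
(x_1,x_2)=(3,3) is feasible, giving 15.
(x_1,x_2)=(4,2) is feasible, giving 14.
(x_1,x_2)=(1,4) is feasible, giving 14.
(x_1,x_2)=(2,3) is feasible, giving 13.
The best lattice point is (3,3), giving 15.

15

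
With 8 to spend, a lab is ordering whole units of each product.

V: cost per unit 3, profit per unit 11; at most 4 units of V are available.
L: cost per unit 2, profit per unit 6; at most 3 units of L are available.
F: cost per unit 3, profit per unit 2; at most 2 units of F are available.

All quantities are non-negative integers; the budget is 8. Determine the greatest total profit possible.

2×V and 1×L: cost 8 ≤ 8, profit 2·11 + 1·6 = 28.
1×V and 2×L: cost 7 ≤ 8, profit 1·11 + 2·6 = 23.
Best is 28.

28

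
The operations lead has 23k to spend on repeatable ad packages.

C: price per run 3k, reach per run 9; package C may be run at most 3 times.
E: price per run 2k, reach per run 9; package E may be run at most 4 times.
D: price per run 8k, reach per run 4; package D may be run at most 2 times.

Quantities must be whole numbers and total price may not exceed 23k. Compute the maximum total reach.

63

E has the best ratio (9/2); taking only E gives at most 4×9 = 36 (stopped by the supply cap of 4).
Mixing does better — 3×C and 4×E: price 17 ≤ 23, reach 3·9 + 4·9 = 63.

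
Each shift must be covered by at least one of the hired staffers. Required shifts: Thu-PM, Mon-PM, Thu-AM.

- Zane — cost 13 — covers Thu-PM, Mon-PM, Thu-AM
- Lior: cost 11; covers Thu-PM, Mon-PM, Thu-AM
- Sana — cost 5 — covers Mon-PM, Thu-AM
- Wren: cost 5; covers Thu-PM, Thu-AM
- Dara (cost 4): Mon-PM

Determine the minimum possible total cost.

This is a weighted set-cover instance.
The greedy cost-per-new-shift heuristic would pick Sana and Wren for 10, but a cheaper cover exists.
Choose Wren and Dara: together they cover Thu-PM, Mon-PM, Thu-AM — every shift.
Total cost: 5 + 4 = 9.
No cover costs less than 9.

9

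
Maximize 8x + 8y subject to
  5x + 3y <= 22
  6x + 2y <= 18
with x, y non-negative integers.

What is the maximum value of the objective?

56

The continuous relaxation peaks at (0, 7.33) with value 58.67; rounding to a feasible lattice point costs some objective.
(x,y)=(0,7): 5·0+3·7=21≤22, 6·0+2·7=14≤18, objective 56.
(x,y)=(0,6): 5·0+3·6=18≤22, 6·0+2·6=12≤18, objective 48.
No feasible integer point exceeds 56.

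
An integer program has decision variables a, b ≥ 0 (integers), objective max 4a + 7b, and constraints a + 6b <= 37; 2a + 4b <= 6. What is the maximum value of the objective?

12

(a,b)=(3,0): 1·3+6·0=3≤37, 2·3+4·0=6≤6, objective 12.
(a,b)=(2,0): 1·2+6·0=2≤37, 2·2+4·0=4≤6, objective 8.
Maximum is 12 at (a,b)=(3,0).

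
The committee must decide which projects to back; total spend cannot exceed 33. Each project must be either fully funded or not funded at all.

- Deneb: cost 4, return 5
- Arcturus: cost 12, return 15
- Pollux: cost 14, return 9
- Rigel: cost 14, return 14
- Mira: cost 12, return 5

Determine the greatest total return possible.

Deneb + Arcturus + Rigel: cost 4 + 12 + 14 = 30 ≤ 33, return 5 + 15 + 14 = 34.
Arcturus + Rigel: cost 12 + 14 = 26 ≤ 33, return 15 + 14 = 29.
Best is Deneb, Arcturus, and Rigel with total return 34.

34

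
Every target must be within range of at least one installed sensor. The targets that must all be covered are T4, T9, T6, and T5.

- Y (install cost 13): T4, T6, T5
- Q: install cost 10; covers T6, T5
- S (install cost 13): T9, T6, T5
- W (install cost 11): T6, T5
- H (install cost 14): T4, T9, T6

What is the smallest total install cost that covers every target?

24

The greedy cost-per-new-target heuristic would pick Y and S for 26, but a cheaper cover exists.
Choose Q and H: together they cover T4, T9, T6, T5 — every target.
Total install cost: 10 + 14 = 24.
No cover costs less than 24.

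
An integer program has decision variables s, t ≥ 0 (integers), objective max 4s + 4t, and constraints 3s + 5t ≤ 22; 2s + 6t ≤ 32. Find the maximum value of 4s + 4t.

28

(s,t)=(7,0) is feasible, giving 28.
(s,t)=(6,0) is feasible, giving 24.
Maximum is 28 at (s,t)=(7,0).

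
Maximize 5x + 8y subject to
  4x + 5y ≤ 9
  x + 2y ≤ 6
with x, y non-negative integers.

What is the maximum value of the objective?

13

The continuous relaxation peaks at (0, 1.8) with value 14.40; rounding to a feasible lattice point costs some objective.
(x,y)=(1,1): 4·1+5·1=9≤9, 1·1+2·1=3≤6, objective 13.
(x,y)=(2,0): 4·2+5·0=8≤9, 1·2+2·0=2≤6, objective 10.
(x,y)=(0,1): 4·0+5·1=5≤9, 1·0+2·1=2≤6, objective 8.
(x,y)=(1,0): 4·1+5·0=4≤9, 1·1+2·0=1≤6, objective 5.
The best lattice point is (1,1), giving 13.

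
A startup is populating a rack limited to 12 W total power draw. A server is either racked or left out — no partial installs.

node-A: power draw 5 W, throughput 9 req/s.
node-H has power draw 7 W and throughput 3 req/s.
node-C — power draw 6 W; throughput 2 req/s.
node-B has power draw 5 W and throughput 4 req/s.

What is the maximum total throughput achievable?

Treat it as a binary knapsack problem.
Allowing fractional choices, the relaxed optimum would be about 13.9, but servers are indivisible.
node-A + node-H: power draw 5 + 7 = 12 ≤ 12, throughput 9 + 3 = 12.
node-A + node-B: power draw 5 + 5 = 10 ≤ 12, throughput 9 + 4 = 13.
node-A + node-C: power draw 5 + 6 = 11 ≤ 12, throughput 9 + 2 = 11.
Best is node-A and node-B with total throughput 13.

13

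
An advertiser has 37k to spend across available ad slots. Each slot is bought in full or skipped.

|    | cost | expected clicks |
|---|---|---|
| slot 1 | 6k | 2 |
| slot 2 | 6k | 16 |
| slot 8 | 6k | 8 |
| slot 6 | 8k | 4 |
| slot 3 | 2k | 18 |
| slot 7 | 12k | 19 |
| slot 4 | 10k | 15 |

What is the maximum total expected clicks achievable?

76

Take slot 2, slot 8, slot 3, slot 7, and slot 4: cost 6 + 6 + 2 + 12 + 10 = 36 ≤ 37, expected clicks 16 + 8 + 18 + 19 + 15 = 76.
No other feasible combination does better.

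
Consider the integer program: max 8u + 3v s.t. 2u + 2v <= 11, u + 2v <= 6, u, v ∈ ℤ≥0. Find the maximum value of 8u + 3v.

(u,v)=(5,0) is feasible, giving 40.
(u,v)=(4,1) is feasible, giving 35.
(u,v)=(4,0) is feasible, giving 32.
Maximum is 40 at (u,v)=(5,0).

40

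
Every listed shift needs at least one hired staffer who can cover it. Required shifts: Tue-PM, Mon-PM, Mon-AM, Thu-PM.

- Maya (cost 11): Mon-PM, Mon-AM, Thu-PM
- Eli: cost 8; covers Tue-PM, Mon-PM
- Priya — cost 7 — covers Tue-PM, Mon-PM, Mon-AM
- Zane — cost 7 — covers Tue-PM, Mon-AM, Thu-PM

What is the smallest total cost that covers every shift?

Choose Priya and Zane: together they cover Tue-PM, Mon-PM, Mon-AM, Thu-PM — every shift.
Total cost: 7 + 7 = 14.
No cover costs less than 14.

14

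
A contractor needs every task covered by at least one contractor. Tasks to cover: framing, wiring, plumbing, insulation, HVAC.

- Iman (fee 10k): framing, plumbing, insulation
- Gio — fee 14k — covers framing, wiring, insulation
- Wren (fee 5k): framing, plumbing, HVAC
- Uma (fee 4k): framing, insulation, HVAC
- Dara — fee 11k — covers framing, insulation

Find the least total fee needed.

Choose Gio and Wren: together they cover framing, wiring, plumbing, insulation, HVAC — every task.
Total fee: 14 + 5 = 19.

19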